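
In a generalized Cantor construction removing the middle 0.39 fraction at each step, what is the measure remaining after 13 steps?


Step 1: At each step, fraction remaining = 1 - 0.39 = 0.61
Step 2: After 13 steps, measure = (0.61)^13
Result = 0.001619


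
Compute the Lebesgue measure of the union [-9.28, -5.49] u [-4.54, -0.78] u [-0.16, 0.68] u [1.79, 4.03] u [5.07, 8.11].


For pairwise disjoint intervals, m(union) = sum of lengths.
= (-5.49 - -9.28) + (-0.78 - -4.54) + (0.68 - -0.16) + (4.03 - 1.79) + (8.11 - 5.07)
= 3.79 + 3.76 + 0.84 + 2.24 + 3.04
= 13.67


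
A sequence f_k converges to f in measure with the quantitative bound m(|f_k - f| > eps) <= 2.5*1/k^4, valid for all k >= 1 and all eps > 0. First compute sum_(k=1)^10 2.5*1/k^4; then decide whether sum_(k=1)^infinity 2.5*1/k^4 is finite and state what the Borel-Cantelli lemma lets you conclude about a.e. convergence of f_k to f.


Step 1: List the terms 2.5*1/k^4 for k = 1 to 10:
  k=1: 2.5
  k=2: 0.15625
  k=3: 0.030864
  k=4: 0.009766
  k=5: 0.004
  k=6: 0.001929
  k=7: 0.001041
  k=8: 6.103516e-04
  k=9: 3.810395e-04
  k=10: 2.500000e-04
Step 2: Partial sum = 2.5 + 0.15625 + 0.030864 + 0.009766 + 0.004 + 0.001929 + 0.001041 + 6.103516e-04 + 3.810395e-04 + 2.500000e-04
     = 2.705091
Step 3: The full series sum_(k>=1) 2.5*1/k^4 converges (p-series with p = 4 > 1; a constant multiple of a convergent series converges).
Step 4: Fix eps > 0. Since sum_k m(|f_k - f| > eps) < infinity, the Borel-Cantelli lemma gives
        m(limsup_k {|f_k - f| > eps}) = 0, i.e. for a.e. x, |f_k(x) - f(x)| <= eps for all large k.
        Applying this with eps = 1/j for j = 1, 2, ... and intersecting the countably many full-measure sets,
        for a.e. x we get limsup_k |f_k(x) - f(x)| <= 1/j for every j, hence f_k -> f almost everywhere.
Conclusion: series converges; Borel-Cantelli yields f_k -> f a.e.


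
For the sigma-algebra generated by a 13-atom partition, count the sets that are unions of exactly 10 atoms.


Each element of F is a union of some subset of the 13 atoms.
Elements that are unions of exactly 10 atoms correspond to 10-element subsets of the 13 atoms.
Count = C(13, 10) = 13! / (10! * 3!) = 286.


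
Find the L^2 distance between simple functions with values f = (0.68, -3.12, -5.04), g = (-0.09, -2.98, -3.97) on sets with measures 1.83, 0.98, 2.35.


Step 1: Compute differences f_i - g_i:
  0.68 - -0.09 = 0.77
  -3.12 - -2.98 = -0.14
  -5.04 - -3.97 = -1.07
Step 2: Compute |diff|^2 * measure for each set:
  |0.77|^2 * 1.83 = 0.5929 * 1.83 = 1.085007
  |-0.14|^2 * 0.98 = 0.0196 * 0.98 = 0.019208
  |-1.07|^2 * 2.35 = 1.1449 * 2.35 = 2.690515
Step 3: Sum = 3.79473
Step 4: ||f-g||_2 = (3.79473)^(1/2) = 1.948007


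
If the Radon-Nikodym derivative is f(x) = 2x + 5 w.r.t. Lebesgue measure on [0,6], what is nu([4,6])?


nu(A) = integral_A (dnu/dmu) dmu = integral_4^6 (2x + 5) dx
Step 1: Antiderivative F(x) = (2/2)x^2 + 5x
Step 2: F(6) = (2/2)*6^2 + 5*6 = 36 + 30 = 66
Step 3: F(4) = (2/2)*4^2 + 5*4 = 16 + 20 = 36
Step 4: nu([4,6]) = F(6) - F(4) = 66 - 36 = 30


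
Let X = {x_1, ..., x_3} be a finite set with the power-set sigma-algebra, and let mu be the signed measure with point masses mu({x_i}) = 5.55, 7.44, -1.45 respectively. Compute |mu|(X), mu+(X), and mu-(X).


Step 1: Every measurable set is a union of atoms (the cells / points), so a Hahn decomposition is
  obtained by grouping atoms by sign: P = union of atoms with mu > 0, N = union of the remaining atoms.
  Atoms in P (indices): 1, 2;  atoms in N (indices): 3
  Positive values: 5.55, 7.44
  Negative values: -1.45
Step 2: mu+(X) = mu(P) = sum of positive atom values = 12.99
Step 3: mu-(X) = -mu(N) = sum of |negative atom values| = 1.45
Step 4: |mu|(X) = mu+(X) + mu-(X) = 12.99 + 1.45 = 14.44


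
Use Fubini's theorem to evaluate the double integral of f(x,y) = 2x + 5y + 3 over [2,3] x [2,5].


By Fubini, integrate in x first, then y.
Step 1: Fix y, integrate over x in [2,3]:
  integral(2x + 5y + 3, x=2..3)
  = 2*(3^2 - 2^2)/2 + (5y + 3)*(3 - 2)
  = 5 + (5y + 3)*1
  = 5 + 5y + 3
  = 8 + 5y
Step 2: Integrate over y in [2,5]:
  integral(8 + 5y, y=2..5)
  = 8*3 + 5*(5^2 - 2^2)/2
  = 24 + 52.5
  = 76.5


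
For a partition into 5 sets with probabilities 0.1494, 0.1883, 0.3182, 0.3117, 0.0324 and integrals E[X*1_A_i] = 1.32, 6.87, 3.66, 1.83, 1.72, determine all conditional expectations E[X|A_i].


For each cell A_i: E[X|A_i] = E[X*1_A_i] / P(A_i)
Step 1: E[X|A_1] = 1.32 / 0.1494 = 8.835341
Step 2: E[X|A_2] = 6.87 / 0.1883 = 36.484334
Step 3: E[X|A_3] = 3.66 / 0.3182 = 11.5022
Step 4: E[X|A_4] = 1.83 / 0.3117 = 5.87103
Step 5: E[X|A_5] = 1.72 / 0.0324 = 53.08642
Verification: E[X] = sum E[X*1_A_i] = 1.32 + 6.87 + 3.66 + 1.83 + 1.72 = 15.4


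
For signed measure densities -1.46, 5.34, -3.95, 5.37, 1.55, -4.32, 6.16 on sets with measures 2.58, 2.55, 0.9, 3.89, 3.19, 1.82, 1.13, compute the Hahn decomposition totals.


Step 1: Compute signed measure on each set:
  Set 1: -1.46 * 2.58 = -3.7668
  Set 2: 5.34 * 2.55 = 13.617
  Set 3: -3.95 * 0.9 = -3.555
  Set 4: 5.37 * 3.89 = 20.8893
  Set 5: 1.55 * 3.19 = 4.9445
  Set 6: -4.32 * 1.82 = -7.8624
  Set 7: 6.16 * 1.13 = 6.9608
Step 2: Total signed measure = (-3.7668) + (13.617) + (-3.555) + (20.8893) + (4.9445) + (-7.8624) + (6.9608)
     = 31.2274
Step 3: Positive part mu+(X) = sum of positive contributions = 46.4116
Step 4: Negative part mu-(X) = |sum of negative contributions| = 15.1842


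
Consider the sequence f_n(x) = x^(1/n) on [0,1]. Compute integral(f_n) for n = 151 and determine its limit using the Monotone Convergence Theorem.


At n = 151: f_151(x) = x^(1/151).
Step 1: integral(x^(1/151), 0, 1) = [x^(1/151+1) / (1/151+1)] from 0 to 1
     = 1 / (1/151 + 1) = 1 / ((151+1)/151) = 151/(151+1)
     = 151/152 = 0.993421
Step 2: As n -> infinity, f_n(x) = x^(1/n) -> 1 for x in (0,1], and f_n is increasing in n.
By MCT, lim_n integral(f_n) = integral(lim_n f_n) = integral(1, 0, 1) = 1.
Step 3: Verify convergence: 151/152 = 0.993421 -> 1


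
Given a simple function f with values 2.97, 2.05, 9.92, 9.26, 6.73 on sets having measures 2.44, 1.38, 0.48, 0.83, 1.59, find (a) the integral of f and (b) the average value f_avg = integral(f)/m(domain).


Step 1: Integral = sum(value_i * measure_i)
= 2.97*2.44 + 2.05*1.38 + 9.92*0.48 + 9.26*0.83 + 6.73*1.59
= 7.2468 + 2.829 + 4.7616 + 7.6858 + 10.7007
= 33.2239
Step 2: Total measure of domain = 2.44 + 1.38 + 0.48 + 0.83 + 1.59 = 6.72
Step 3: Average value = 33.2239 / 6.72 = 4.944033


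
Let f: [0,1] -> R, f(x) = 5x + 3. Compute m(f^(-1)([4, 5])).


f^(-1)([4, 5]) = {x : 4 <= 5x + 3 <= 5}
Solving: (4 - 3)/5 <= x <= (5 - 3)/5
= [0.2, 0.4]
Intersecting with [0,1]: [0.2, 0.4]
Measure = 0.4 - 0.2 = 0.2


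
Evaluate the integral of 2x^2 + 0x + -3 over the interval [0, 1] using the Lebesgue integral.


The Lebesgue integral of a Riemann-integrable function agrees with the Riemann integral.
Antiderivative F(x) = (2/3)x^3 + (0/2)x^2 + -3x
F(1) = (2/3)*1^3 + (0/2)*1^2 + -3*1
     = (2/3)*1 + (0/2)*1 + -3*1
     = 0.666667 + 0.0 + -3
     = -2.333333
F(0) = 0.0
Integral = F(1) - F(0) = -2.333333 - 0.0 = -2.333333


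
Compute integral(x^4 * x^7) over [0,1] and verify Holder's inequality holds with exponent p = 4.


Step 1: Exact integral of f*g = integral(x^11, 0, 1) = 1/12
     = 0.083333
Step 2: Holder bound with p=4, q=1.333333:
  ||f||_p = (integral x^16 dx)^(1/4) = (1/17)^(1/4) = 0.492479
  ||g||_q = (integral x^9.333333 dx)^(1/1.333333) = (1/10.333333)^(1/1.333333) = 0.173508
Step 3: Holder bound = ||f||_p * ||g||_q = 0.492479 * 0.173508 = 0.085449
Verification: 0.083333 <= 0.085449 (Holder holds)


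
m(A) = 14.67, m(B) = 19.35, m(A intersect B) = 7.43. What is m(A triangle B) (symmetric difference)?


m(A Delta B) = m(A) + m(B) - 2*m(A n B)
= 14.67 + 19.35 - 2*7.43
= 14.67 + 19.35 - 14.86
= 19.16


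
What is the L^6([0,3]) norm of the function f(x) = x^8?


Step 1: ||f||_6 = (integral_0^3 |x^8|^6 dx)^(1/6)
     = (integral_0^3 x^48 dx)^(1/6)
Step 2: integral_0^3 x^48 dx = [x^49/(49)] from 0 to 3 = 3^49/49
     = 239299329230617529590083/49 = 4.883660e+21
Step 3: ||f||_6 = (4.883660e+21)^(1/6) = 4118.991542


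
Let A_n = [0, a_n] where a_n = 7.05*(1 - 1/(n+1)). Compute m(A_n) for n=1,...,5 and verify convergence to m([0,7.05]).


By continuity of measure from below: if A_n increases to A, then m(A_n) -> m(A).
Here A = [0, 7.05], so m(A) = 7.05
Step 1: a_1 = 7.05*(1 - 1/2) = 3.525, m(A_1) = 3.525
Step 2: a_2 = 7.05*(1 - 1/3) = 4.7, m(A_2) = 4.7
Step 3: a_3 = 7.05*(1 - 1/4) = 5.2875, m(A_3) = 5.2875
Step 4: a_4 = 7.05*(1 - 1/5) = 5.64, m(A_4) = 5.64
Step 5: a_5 = 7.05*(1 - 1/6) = 5.875, m(A_5) = 5.875
Limit: m(A_n) -> m([0,7.05]) = 7.05


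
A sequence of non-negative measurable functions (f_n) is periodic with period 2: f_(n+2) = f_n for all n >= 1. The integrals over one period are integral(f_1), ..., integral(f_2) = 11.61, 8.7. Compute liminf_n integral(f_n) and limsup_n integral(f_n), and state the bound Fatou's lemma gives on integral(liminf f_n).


The sequence (integral(f_n)) is periodic with period 2, repeating the values 11.61, 8.7 indefinitely.
Step 1: For a periodic sequence, every tail (a_m, a_(m+1), ...) contains all 2 period values infinitely often.
Step 2: Hence inf of every tail = min of the period values = min(11.61, 8.7) = 8.7.
        liminf_n integral(f_n) = sup over m of (inf of tail from m) = 8.7.
Step 3: Similarly sup of every tail = max of the period values = 11.61.
        limsup_n integral(f_n) = 11.61.
Step 4: Fatou's lemma: integral(liminf_n f_n) <= liminf_n integral(f_n) = 8.7.
        So the integral of the pointwise liminf is at most 8.7.


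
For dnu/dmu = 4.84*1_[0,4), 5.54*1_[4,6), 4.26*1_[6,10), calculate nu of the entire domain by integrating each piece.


Integrate each piece of the Radon-Nikodym derivative:
Step 1: integral_0^4 4.84 dx = 4.84*(4-0) = 4.84*4 = 19.36
Step 2: integral_4^6 5.54 dx = 5.54*(6-4) = 5.54*2 = 11.08
Step 3: integral_6^10 4.26 dx = 4.26*(10-6) = 4.26*4 = 17.04
Total: 19.36 + 11.08 + 17.04 = 47.48


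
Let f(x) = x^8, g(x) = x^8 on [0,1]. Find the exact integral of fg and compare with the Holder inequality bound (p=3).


Step 1: Exact integral of f*g = integral(x^16, 0, 1) = 1/17
     = 0.058824
Step 2: Holder bound with p=3, q=1.5:
  ||f||_p = (integral x^24 dx)^(1/3) = (1/25)^(1/3) = 0.341995
  ||g||_q = (integral x^12 dx)^(1/1.5) = (1/13)^(1/1.5) = 0.180872
Step 3: Holder bound = ||f||_p * ||g||_q = 0.341995 * 0.180872 = 0.061857
Verification: 0.058824 <= 0.061857 (Holder holds)


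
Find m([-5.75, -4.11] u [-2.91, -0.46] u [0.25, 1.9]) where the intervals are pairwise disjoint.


For pairwise disjoint intervals, m(union) = sum of lengths.
= (-4.11 - -5.75) + (-0.46 - -2.91) + (1.9 - 0.25)
= 1.64 + 2.45 + 1.65
= 5.74


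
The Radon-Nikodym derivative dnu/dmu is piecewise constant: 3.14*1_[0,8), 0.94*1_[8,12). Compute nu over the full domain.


Integrate each piece of the Radon-Nikodym derivative:
Step 1: integral_0^8 3.14 dx = 3.14*(8-0) = 3.14*8 = 25.12
Step 2: integral_8^12 0.94 dx = 0.94*(12-8) = 0.94*4 = 3.76
Total: 25.12 + 3.76 = 28.88


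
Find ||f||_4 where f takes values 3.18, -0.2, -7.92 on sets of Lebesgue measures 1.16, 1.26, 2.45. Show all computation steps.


Step 1: Compute |f_i|^4 for each value:
  |3.18|^4 = 102.260634
  |-0.2|^4 = 0.0016
  |-7.92|^4 = 3934.601257
Step 2: Multiply by measures and sum:
  102.260634 * 1.16 = 118.622335
  0.0016 * 1.26 = 0.002016
  3934.601257 * 2.45 = 9639.77308
Sum = 118.622335 + 0.002016 + 9639.77308 = 9758.397431
Step 3: Take the p-th root:
||f||_4 = (9758.397431)^(1/4) = 9.939044


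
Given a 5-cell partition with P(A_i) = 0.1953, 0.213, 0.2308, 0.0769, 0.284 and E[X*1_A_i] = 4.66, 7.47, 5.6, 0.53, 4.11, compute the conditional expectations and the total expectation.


For each cell A_i: E[X|A_i] = E[X*1_A_i] / P(A_i)
Step 1: E[X|A_1] = 4.66 / 0.1953 = 23.860727
Step 2: E[X|A_2] = 7.47 / 0.213 = 35.070423
Step 3: E[X|A_3] = 5.6 / 0.2308 = 24.263432
Step 4: E[X|A_4] = 0.53 / 0.0769 = 6.892068
Step 5: E[X|A_5] = 4.11 / 0.284 = 14.471831
Verification: E[X] = sum E[X*1_A_i] = 4.66 + 7.47 + 5.6 + 0.53 + 4.11 = 22.37


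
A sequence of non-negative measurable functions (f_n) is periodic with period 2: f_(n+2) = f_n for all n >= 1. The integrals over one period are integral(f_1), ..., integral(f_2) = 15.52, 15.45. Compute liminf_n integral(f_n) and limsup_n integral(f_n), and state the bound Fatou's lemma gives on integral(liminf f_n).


The sequence (integral(f_n)) is periodic with period 2, repeating the values 15.52, 15.45 indefinitely.
Step 1: For a periodic sequence, every tail (a_m, a_(m+1), ...) contains all 2 period values infinitely often.
Step 2: Hence inf of every tail = min of the period values = min(15.52, 15.45) = 15.45.
        liminf_n integral(f_n) = sup over m of (inf of tail from m) = 15.45.
Step 3: Similarly sup of every tail = max of the period values = 15.52.
        limsup_n integral(f_n) = 15.52.
Step 4: Fatou's lemma: integral(liminf_n f_n) <= liminf_n integral(f_n) = 15.45.
        So the integral of the pointwise liminf is at most 15.45.


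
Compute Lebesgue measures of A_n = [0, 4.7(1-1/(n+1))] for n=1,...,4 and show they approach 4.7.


By continuity of measure from below: if A_n increases to A, then m(A_n) -> m(A).
Here A = [0, 4.7], so m(A) = 4.7
Step 1: a_1 = 4.7*(1 - 1/2) = 2.35, m(A_1) = 2.35
Step 2: a_2 = 4.7*(1 - 1/3) = 3.1333, m(A_2) = 3.1333
Step 3: a_3 = 4.7*(1 - 1/4) = 3.525, m(A_3) = 3.525
Step 4: a_4 = 4.7*(1 - 1/5) = 3.76, m(A_4) = 3.76
Limit: m(A_n) -> m([0,4.7]) = 4.7


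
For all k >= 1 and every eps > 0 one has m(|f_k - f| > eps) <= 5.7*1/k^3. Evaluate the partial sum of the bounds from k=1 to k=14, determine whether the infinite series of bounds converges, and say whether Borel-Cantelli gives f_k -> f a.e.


Step 1: List the terms 5.7*1/k^3 for k = 1 to 14:
  k=1: 5.7
  k=2: 0.7125
  k=3: 0.211111
  k=4: 0.089063
  k=5: 0.0456
  k=6: 0.026389
  k=7: 0.016618
  k=8: 0.011133
  k=9: 0.007819
  k=10: 0.0057
  k=11: 0.004282
  k=12: 0.003299
  k=13: 0.002594
  k=14: 0.002077
Step 2: Partial sum = 5.7 + 0.7125 + 0.211111 + 0.089063 + 0.0456 + 0.026389 + 0.016618 + 0.011133 + 0.007819 + 0.0057 + 0.004282 + 0.003299 + 0.002594 + 0.002077
     = 6.838185
Step 3: The full series sum_(k>=1) 5.7*1/k^3 converges (p-series with p = 3 > 1; a constant multiple of a convergent series converges).
Step 4: Fix eps > 0. Since sum_k m(|f_k - f| > eps) < infinity, the Borel-Cantelli lemma gives
        m(limsup_k {|f_k - f| > eps}) = 0, i.e. for a.e. x, |f_k(x) - f(x)| <= eps for all large k.
        Applying this with eps = 1/j for j = 1, 2, ... and intersecting the countably many full-measure sets,
        for a.e. x we get limsup_k |f_k(x) - f(x)| <= 1/j for every j, hence f_k -> f almost everywhere.
Conclusion: series converges; Borel-Cantelli yields f_k -> f a.e.


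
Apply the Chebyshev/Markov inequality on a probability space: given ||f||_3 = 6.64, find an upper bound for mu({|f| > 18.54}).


Chebyshev/Markov inequality: mu(|f| > eps) <= (||f||_p / eps)^p
Step 1: ||f||_3 / eps = 6.64 / 18.54 = 0.358145
Step 2: Raise to power p = 3:
  (0.358145)^3 = 0.045938
Step 3: Therefore mu(|f| > 18.54) <= 0.045938


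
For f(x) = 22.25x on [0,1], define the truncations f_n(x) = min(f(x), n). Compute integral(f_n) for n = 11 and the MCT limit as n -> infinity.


f(x) = 22.25x on [0,1]; f_n(x) = min(22.25x, n). At n = 11:
Step 1: f(x) reaches 11 at x = 11/22.25 = 0.494382
Step 2: integral(f_11) = integral(22.25x, 0, 0.494382) + integral(11, 0.494382, 1)
       = 22.25*0.494382^2/2 + 11*(1 - 0.494382)
       = 2.719101 + 5.561798
       = 8.280899
Step 3: As n -> infinity, f_n increases to f, so by MCT integral(f_n) -> integral(f) = 22.25/2 = 11.125.
Convergence: integral(f_11) = 8.280899 -> 11.125 as n -> infinity


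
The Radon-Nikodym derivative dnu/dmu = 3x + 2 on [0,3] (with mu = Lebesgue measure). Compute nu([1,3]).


nu(A) = integral_A (dnu/dmu) dmu = integral_1^3 (3x + 2) dx
Step 1: Antiderivative F(x) = (3/2)x^2 + 2x
Step 2: F(3) = (3/2)*3^2 + 2*3 = 13.5 + 6 = 19.5
Step 3: F(1) = (3/2)*1^2 + 2*1 = 1.5 + 2 = 3.5
Step 4: nu([1,3]) = F(3) - F(1) = 19.5 - 3.5 = 16


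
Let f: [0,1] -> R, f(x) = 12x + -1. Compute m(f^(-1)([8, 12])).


f^(-1)([8, 12]) = {x : 8 <= 12x + -1 <= 12}
Solving: (8 - -1)/12 <= x <= (12 - -1)/12
= [0.75, 1.083333]
Intersecting with [0,1]: [0.75, 1]
Measure = 1 - 0.75 = 0.25


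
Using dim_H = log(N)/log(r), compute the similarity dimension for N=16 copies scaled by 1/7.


For a self-similar set with N copies scaled by 1/r:
dim_H = log(N)/log(r) = log(16)/log(7)
= 2.772589/1.94591
= 1.424829


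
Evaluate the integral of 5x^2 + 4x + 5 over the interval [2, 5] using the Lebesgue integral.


The Lebesgue integral of a Riemann-integrable function agrees with the Riemann integral.
Antiderivative F(x) = (5/3)x^3 + (4/2)x^2 + 5x
F(5) = (5/3)*5^3 + (4/2)*5^2 + 5*5
     = (5/3)*125 + (4/2)*25 + 5*5
     = 208.333333 + 50 + 25
     = 283.333333
F(2) = 31.333333
Integral = F(5) - F(2) = 283.333333 - 31.333333 = 252


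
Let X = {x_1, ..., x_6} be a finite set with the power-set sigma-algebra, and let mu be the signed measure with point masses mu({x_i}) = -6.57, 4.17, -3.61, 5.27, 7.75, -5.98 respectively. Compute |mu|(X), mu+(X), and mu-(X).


Step 1: Every measurable set is a union of atoms (the cells / points), so a Hahn decomposition is
  obtained by grouping atoms by sign: P = union of atoms with mu > 0, N = union of the remaining atoms.
  Atoms in P (indices): 2, 4, 5;  atoms in N (indices): 1, 3, 6
  Positive values: 4.17, 5.27, 7.75
  Negative values: -6.57, -3.61, -5.98
Step 2: mu+(X) = mu(P) = sum of positive atom values = 17.19
Step 3: mu-(X) = -mu(N) = sum of |negative atom values| = 16.16
Step 4: |mu|(X) = mu+(X) + mu-(X) = 17.19 + 16.16 = 33.35


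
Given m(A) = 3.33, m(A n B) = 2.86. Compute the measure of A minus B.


m(A \ B) = m(A) - m(A n B)
= 3.33 - 2.86
= 0.47


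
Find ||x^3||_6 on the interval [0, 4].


Step 1: ||f||_6 = (integral_0^4 |x^3|^6 dx)^(1/6)
     = (integral_0^4 x^18 dx)^(1/6)
Step 2: integral_0^4 x^18 dx = [x^19/(19)] from 0 to 4 = 4^19/19
     = 274877906944/19 = 1.446726e+10
Step 3: ||f||_6 = (1.446726e+10)^(1/6) = 49.362564


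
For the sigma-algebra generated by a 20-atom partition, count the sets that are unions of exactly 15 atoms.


Each element of F is a union of some subset of the 20 atoms.
Elements that are unions of exactly 15 atoms correspond to 15-element subsets of the 20 atoms.
Count = C(20, 15) = 20! / (15! * 5!) = 15504.


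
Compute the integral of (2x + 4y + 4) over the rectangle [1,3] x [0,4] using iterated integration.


By Fubini, integrate in x first, then y.
Step 1: Fix y, integrate over x in [1,3]:
  integral(2x + 4y + 4, x=1..3)
  = 2*(3^2 - 1^2)/2 + (4y + 4)*(3 - 1)
  = 8 + (4y + 4)*2
  = 8 + 8y + 8
  = 16 + 8y
Step 2: Integrate over y in [0,4]:
  integral(16 + 8y, y=0..4)
  = 16*4 + 8*(4^2 - 0^2)/2
  = 64 + 64
  = 128


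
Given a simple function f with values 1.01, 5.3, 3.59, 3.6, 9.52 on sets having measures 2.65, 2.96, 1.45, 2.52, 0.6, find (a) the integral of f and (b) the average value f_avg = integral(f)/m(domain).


Step 1: Integral = sum(value_i * measure_i)
= 1.01*2.65 + 5.3*2.96 + 3.59*1.45 + 3.6*2.52 + 9.52*0.6
= 2.6765 + 15.688 + 5.2055 + 9.072 + 5.712
= 38.354
Step 2: Total measure of domain = 2.65 + 2.96 + 1.45 + 2.52 + 0.6 = 10.18
Step 3: Average value = 38.354 / 10.18 = 3.767583


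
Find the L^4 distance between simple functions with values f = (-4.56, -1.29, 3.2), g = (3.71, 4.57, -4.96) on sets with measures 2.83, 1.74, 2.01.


Step 1: Compute differences f_i - g_i:
  -4.56 - 3.71 = -8.27
  -1.29 - 4.57 = -5.86
  3.2 - -4.96 = 8.16
Step 2: Compute |diff|^4 * measure for each set:
  |-8.27|^4 * 2.83 = 4677.58877 * 2.83 = 13237.57622
  |-5.86|^4 * 1.74 = 1179.208128 * 1.74 = 2051.822143
  |8.16|^4 * 2.01 = 4433.642127 * 2.01 = 8911.620676
Step 3: Sum = 24201.019039
Step 4: ||f-g||_4 = (24201.019039)^(1/4) = 12.472641


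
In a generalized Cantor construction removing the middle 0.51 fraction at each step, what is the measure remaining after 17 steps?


Step 1: At each step, fraction remaining = 1 - 0.51 = 0.49
Step 2: After 17 steps, measure = (0.49)^17
Result = 5.411696e-06


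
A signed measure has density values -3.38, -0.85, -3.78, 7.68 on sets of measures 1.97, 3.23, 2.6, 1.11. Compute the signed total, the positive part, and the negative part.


Step 1: Compute signed measure on each set:
  Set 1: -3.38 * 1.97 = -6.6586
  Set 2: -0.85 * 3.23 = -2.7455
  Set 3: -3.78 * 2.6 = -9.828
  Set 4: 7.68 * 1.11 = 8.5248
Step 2: Total signed measure = (-6.6586) + (-2.7455) + (-9.828) + (8.5248)
     = -10.7073
Step 3: Positive part mu+(X) = sum of positive contributions = 8.5248
Step 4: Negative part mu-(X) = |sum of negative contributions| = 19.2321


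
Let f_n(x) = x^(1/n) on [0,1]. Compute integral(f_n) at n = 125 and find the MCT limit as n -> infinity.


At n = 125: f_125(x) = x^(1/125).
Step 1: integral(x^(1/125), 0, 1) = [x^(1/125+1) / (1/125+1)] from 0 to 1
     = 1 / (1/125 + 1) = 1 / ((125+1)/125) = 125/(125+1)
     = 125/126 = 0.992063
Step 2: As n -> infinity, f_n(x) = x^(1/n) -> 1 for x in (0,1], and f_n is increasing in n.
By MCT, lim_n integral(f_n) = integral(lim_n f_n) = integral(1, 0, 1) = 1.
Step 3: Verify convergence: 125/126 = 0.992063 -> 1


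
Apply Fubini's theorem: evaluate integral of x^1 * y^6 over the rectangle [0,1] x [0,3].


By Fubini's theorem, the double integral factors as a product of single integrals:
Step 1: integral_0^1 x^1 dx = [x^2/2] from 0 to 1
     = 1^2/2 = 0.5
Step 2: integral_0^3 y^6 dy = [y^7/7] from 0 to 3
     = 3^7/7 = 312.428571
Step 3: Double integral = 0.5 * 312.428571 = 156.214286


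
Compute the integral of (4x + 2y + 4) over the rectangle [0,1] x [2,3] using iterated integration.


By Fubini, integrate in x first, then y.
Step 1: Fix y, integrate over x in [0,1]:
  integral(4x + 2y + 4, x=0..1)
  = 4*(1^2 - 0^2)/2 + (2y + 4)*(1 - 0)
  = 2 + (2y + 4)*1
  = 2 + 2y + 4
  = 6 + 2y
Step 2: Integrate over y in [2,3]:
  integral(6 + 2y, y=2..3)
  = 6*1 + 2*(3^2 - 2^2)/2
  = 6 + 5
  = 11


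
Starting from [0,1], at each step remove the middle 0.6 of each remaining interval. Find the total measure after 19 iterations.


Step 1: At each step, fraction remaining = 1 - 0.6 = 0.4
Step 2: After 19 steps, measure = (0.4)^19
Result = 2.748779e-08


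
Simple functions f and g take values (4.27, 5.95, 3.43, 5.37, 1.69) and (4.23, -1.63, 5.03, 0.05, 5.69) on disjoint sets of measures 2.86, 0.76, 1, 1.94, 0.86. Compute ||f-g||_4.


Step 1: Compute differences f_i - g_i:
  4.27 - 4.23 = 0.04
  5.95 - -1.63 = 7.58
  3.43 - 5.03 = -1.6
  5.37 - 0.05 = 5.32
  1.69 - 5.69 = -4
Step 2: Compute |diff|^4 * measure for each set:
  |0.04|^4 * 2.86 = 2.560000e-06 * 2.86 = 7.321600e-06
  |7.58|^4 * 0.76 = 3301.237901 * 0.76 = 2508.940805
  |-1.6|^4 * 1 = 6.5536 * 1 = 6.5536
  |5.32|^4 * 1.94 = 801.025846 * 1.94 = 1553.990141
  |-4|^4 * 0.86 = 256 * 0.86 = 220.16
Step 3: Sum = 4289.644553
Step 4: ||f-g||_4 = (4289.644553)^(1/4) = 8.092921


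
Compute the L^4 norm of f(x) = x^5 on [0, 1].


Step 1: ||f||_4 = (integral_0^1 |x^5|^4 dx)^(1/4)
     = (integral_0^1 x^20 dx)^(1/4)
Step 2: integral_0^1 x^20 dx = [x^21/(21)] from 0 to 1 = 1^21/21
     = 1/21 = 0.047619
Step 3: ||f||_4 = (0.047619)^(1/4) = 0.467138


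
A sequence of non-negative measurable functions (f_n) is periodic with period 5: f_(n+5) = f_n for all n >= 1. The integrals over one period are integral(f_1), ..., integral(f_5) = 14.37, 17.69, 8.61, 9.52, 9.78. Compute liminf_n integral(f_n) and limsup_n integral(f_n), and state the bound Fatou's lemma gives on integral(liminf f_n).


The sequence (integral(f_n)) is periodic with period 5, repeating the values 14.37, 17.69, 8.61, 9.52, 9.78 indefinitely.
Step 1: For a periodic sequence, every tail (a_m, a_(m+1), ...) contains all 5 period values infinitely often.
Step 2: Hence inf of every tail = min of the period values = min(14.37, 17.69, 8.61, 9.52, 9.78) = 8.61.
        liminf_n integral(f_n) = sup over m of (inf of tail from m) = 8.61.
Step 3: Similarly sup of every tail = max of the period values = 17.69.
        limsup_n integral(f_n) = 17.69.
Step 4: Fatou's lemma: integral(liminf_n f_n) <= liminf_n integral(f_n) = 8.61.
        So the integral of the pointwise liminf is at most 8.61.


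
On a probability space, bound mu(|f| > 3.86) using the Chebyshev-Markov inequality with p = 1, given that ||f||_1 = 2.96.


Chebyshev/Markov inequality: mu(|f| > eps) <= (||f||_p / eps)^p
Step 1: ||f||_1 / eps = 2.96 / 3.86 = 0.766839
Step 2: Raise to power p = 1:
  (0.766839)^1 = 0.766839
Step 3: Therefore mu(|f| > 3.86) <= 0.766839


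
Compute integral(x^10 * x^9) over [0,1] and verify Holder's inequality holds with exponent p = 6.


Step 1: Exact integral of f*g = integral(x^19, 0, 1) = 1/20
     = 0.05
Step 2: Holder bound with p=6, q=1.2:
  ||f||_p = (integral x^60 dx)^(1/6) = (1/61)^(1/6) = 0.504017
  ||g||_q = (integral x^10.8 dx)^(1/1.2) = (1/11.8)^(1/1.2) = 0.127869
Step 3: Holder bound = ||f||_p * ||g||_q = 0.504017 * 0.127869 = 0.064448
Verification: 0.05 <= 0.064448 (Holder holds)


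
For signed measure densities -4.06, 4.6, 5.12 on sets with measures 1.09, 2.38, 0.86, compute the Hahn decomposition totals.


Step 1: Compute signed measure on each set:
  Set 1: -4.06 * 1.09 = -4.4254
  Set 2: 4.6 * 2.38 = 10.948
  Set 3: 5.12 * 0.86 = 4.4032
Step 2: Total signed measure = (-4.4254) + (10.948) + (4.4032)
     = 10.9258
Step 3: Positive part mu+(X) = sum of positive contributions = 15.3512
Step 4: Negative part mu-(X) = |sum of negative contributions| = 4.4254


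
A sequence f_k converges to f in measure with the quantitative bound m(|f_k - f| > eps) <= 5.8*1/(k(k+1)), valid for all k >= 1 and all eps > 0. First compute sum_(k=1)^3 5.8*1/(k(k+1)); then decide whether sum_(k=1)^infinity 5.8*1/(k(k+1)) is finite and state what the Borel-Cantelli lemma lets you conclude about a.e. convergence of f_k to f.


Step 1: List the terms 5.8*1/(k(k+1)) for k = 1 to 3:
  k=1: 2.9
  k=2: 0.966667
  k=3: 0.483333
Step 2: Partial sum = 2.9 + 0.966667 + 0.483333
     = 4.35
Step 3: The full series sum_(k>=1) 5.8*1/(k(k+1)) converges (telescoping series sum 1/(k(k+1)) = 1; a constant multiple of a convergent series converges).
Step 4: Fix eps > 0. Since sum_k m(|f_k - f| > eps) < infinity, the Borel-Cantelli lemma gives
        m(limsup_k {|f_k - f| > eps}) = 0, i.e. for a.e. x, |f_k(x) - f(x)| <= eps for all large k.
        Applying this with eps = 1/j for j = 1, 2, ... and intersecting the countably many full-measure sets,
        for a.e. x we get limsup_k |f_k(x) - f(x)| <= 1/j for every j, hence f_k -> f almost everywhere.
Conclusion: series converges; Borel-Cantelli yields f_k -> f a.e.


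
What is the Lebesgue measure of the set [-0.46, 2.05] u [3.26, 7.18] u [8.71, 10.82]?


For pairwise disjoint intervals, m(union) = sum of lengths.
= (2.05 - -0.46) + (7.18 - 3.26) + (10.82 - 8.71)
= 2.51 + 3.92 + 2.11
= 8.54


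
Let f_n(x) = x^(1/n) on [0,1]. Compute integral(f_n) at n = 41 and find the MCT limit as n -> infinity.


At n = 41: f_41(x) = x^(1/41).
Step 1: integral(x^(1/41), 0, 1) = [x^(1/41+1) / (1/41+1)] from 0 to 1
     = 1 / (1/41 + 1) = 1 / ((41+1)/41) = 41/(41+1)
     = 41/42 = 0.97619
Step 2: As n -> infinity, f_n(x) = x^(1/n) -> 1 for x in (0,1], and f_n is increasing in n.
By MCT, lim_n integral(f_n) = integral(lim_n f_n) = integral(1, 0, 1) = 1.
Step 3: Verify convergence: 41/42 = 0.97619 -> 1


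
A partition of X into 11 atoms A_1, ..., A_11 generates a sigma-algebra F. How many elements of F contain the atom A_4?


Each element of F is a union of some subset S of the 11 atoms.
The element contains A_4 iff A_4 is in S.
So we count subsets S of {A_1,...,A_11} with A_4 in S: choose freely among the other 10 atoms.
Count = 2^(11-1) = 2^10 = 1024.


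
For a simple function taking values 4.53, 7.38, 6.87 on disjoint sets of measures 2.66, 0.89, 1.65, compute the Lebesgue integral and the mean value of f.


Step 1: Integral = sum(value_i * measure_i)
= 4.53*2.66 + 7.38*0.89 + 6.87*1.65
= 12.0498 + 6.5682 + 11.3355
= 29.9535
Step 2: Total measure of domain = 2.66 + 0.89 + 1.65 = 5.2
Step 3: Average value = 29.9535 / 5.2 = 5.760288


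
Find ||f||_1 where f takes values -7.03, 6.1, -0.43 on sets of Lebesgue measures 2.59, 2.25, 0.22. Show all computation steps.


Step 1: Compute |f_i|^1 for each value:
  |-7.03|^1 = 7.03
  |6.1|^1 = 6.1
  |-0.43|^1 = 0.43
Step 2: Multiply by measures and sum:
  7.03 * 2.59 = 18.2077
  6.1 * 2.25 = 13.725
  0.43 * 0.22 = 0.0946
Sum = 18.2077 + 13.725 + 0.0946 = 32.0273
Step 3: Take the p-th root:
||f||_1 = (32.0273)^(1/1) = 32.0273


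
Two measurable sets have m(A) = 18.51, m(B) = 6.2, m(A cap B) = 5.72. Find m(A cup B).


By inclusion-exclusion: m(A u B) = m(A) + m(B) - m(A n B)
= 18.51 + 6.2 - 5.72
= 18.99


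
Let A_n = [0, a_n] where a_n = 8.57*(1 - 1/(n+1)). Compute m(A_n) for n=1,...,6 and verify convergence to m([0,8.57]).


By continuity of measure from below: if A_n increases to A, then m(A_n) -> m(A).
Here A = [0, 8.57], so m(A) = 8.57
Step 1: a_1 = 8.57*(1 - 1/2) = 4.285, m(A_1) = 4.285
Step 2: a_2 = 8.57*(1 - 1/3) = 5.7133, m(A_2) = 5.7133
Step 3: a_3 = 8.57*(1 - 1/4) = 6.4275, m(A_3) = 6.4275
Step 4: a_4 = 8.57*(1 - 1/5) = 6.856, m(A_4) = 6.856
Step 5: a_5 = 8.57*(1 - 1/6) = 7.1417, m(A_5) = 7.1417
Step 6: a_6 = 8.57*(1 - 1/7) = 7.3457, m(A_6) = 7.3457
Limit: m(A_n) -> m([0,8.57]) = 8.57


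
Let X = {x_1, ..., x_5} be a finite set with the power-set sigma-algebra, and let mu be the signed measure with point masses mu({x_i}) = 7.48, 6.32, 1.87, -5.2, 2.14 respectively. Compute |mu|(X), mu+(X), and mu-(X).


Step 1: Every measurable set is a union of atoms (the cells / points), so a Hahn decomposition is
  obtained by grouping atoms by sign: P = union of atoms with mu > 0, N = union of the remaining atoms.
  Atoms in P (indices): 1, 2, 3, 5;  atoms in N (indices): 4
  Positive values: 7.48, 6.32, 1.87, 2.14
  Negative values: -5.2
Step 2: mu+(X) = mu(P) = sum of positive atom values = 17.81
Step 3: mu-(X) = -mu(N) = sum of |negative atom values| = 5.2
Step 4: |mu|(X) = mu+(X) + mu-(X) = 17.81 + 5.2 = 23.01


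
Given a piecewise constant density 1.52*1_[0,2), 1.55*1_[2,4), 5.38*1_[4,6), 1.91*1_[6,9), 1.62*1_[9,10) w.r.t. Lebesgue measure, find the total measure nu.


Integrate each piece of the Radon-Nikodym derivative:
Step 1: integral_0^2 1.52 dx = 1.52*(2-0) = 1.52*2 = 3.04
Step 2: integral_2^4 1.55 dx = 1.55*(4-2) = 1.55*2 = 3.1
Step 3: integral_4^6 5.38 dx = 5.38*(6-4) = 5.38*2 = 10.76
Step 4: integral_6^9 1.91 dx = 1.91*(9-6) = 1.91*3 = 5.73
Step 5: integral_9^10 1.62 dx = 1.62*(10-9) = 1.62*1 = 1.62
Total: 3.04 + 3.1 + 10.76 + 5.73 + 1.62 = 24.25


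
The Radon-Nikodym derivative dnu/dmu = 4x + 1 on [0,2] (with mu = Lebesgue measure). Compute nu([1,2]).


nu(A) = integral_A (dnu/dmu) dmu = integral_1^2 (4x + 1) dx
Step 1: Antiderivative F(x) = (4/2)x^2 + 1x
Step 2: F(2) = (4/2)*2^2 + 1*2 = 8 + 2 = 10
Step 3: F(1) = (4/2)*1^2 + 1*1 = 2 + 1 = 3
Step 4: nu([1,2]) = F(2) - F(1) = 10 - 3 = 7


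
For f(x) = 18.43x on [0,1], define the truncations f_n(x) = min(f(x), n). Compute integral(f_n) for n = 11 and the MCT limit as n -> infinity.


f(x) = 18.43x on [0,1]; f_n(x) = min(18.43x, n). At n = 11:
Step 1: f(x) reaches 11 at x = 11/18.43 = 0.596853
Step 2: integral(f_11) = integral(18.43x, 0, 0.596853) + integral(11, 0.596853, 1)
       = 18.43*0.596853^2/2 + 11*(1 - 0.596853)
       = 3.282691 + 4.434617
       = 7.717309
Step 3: As n -> infinity, f_n increases to f, so by MCT integral(f_n) -> integral(f) = 18.43/2 = 9.215.
Convergence: integral(f_11) = 7.717309 -> 9.215 as n -> infinity


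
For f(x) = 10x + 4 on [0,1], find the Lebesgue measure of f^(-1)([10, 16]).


f^(-1)([10, 16]) = {x : 10 <= 10x + 4 <= 16}
Solving: (10 - 4)/10 <= x <= (16 - 4)/10
= [0.6, 1.2]
Intersecting with [0,1]: [0.6, 1]
Measure = 1 - 0.6 = 0.4


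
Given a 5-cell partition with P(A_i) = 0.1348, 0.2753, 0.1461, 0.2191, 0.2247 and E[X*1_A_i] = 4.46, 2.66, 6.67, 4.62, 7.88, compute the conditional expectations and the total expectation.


For each cell A_i: E[X|A_i] = E[X*1_A_i] / P(A_i)
Step 1: E[X|A_1] = 4.46 / 0.1348 = 33.086053
Step 2: E[X|A_2] = 2.66 / 0.2753 = 9.662187
Step 3: E[X|A_3] = 6.67 / 0.1461 = 45.653662
Step 4: E[X|A_4] = 4.62 / 0.2191 = 21.086262
Step 5: E[X|A_5] = 7.88 / 0.2247 = 35.068981
Verification: E[X] = sum E[X*1_A_i] = 4.46 + 2.66 + 6.67 + 4.62 + 7.88 = 26.29


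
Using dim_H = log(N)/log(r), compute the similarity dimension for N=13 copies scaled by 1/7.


For a self-similar set with N copies scaled by 1/r:
dim_H = log(N)/log(r) = log(13)/log(7)
= 2.564949/1.94591
= 1.318123


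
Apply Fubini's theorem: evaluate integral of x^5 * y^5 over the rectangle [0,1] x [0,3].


By Fubini's theorem, the double integral factors as a product of single integrals:
Step 1: integral_0^1 x^5 dx = [x^6/6] from 0 to 1
     = 1^6/6 = 0.166667
Step 2: integral_0^3 y^5 dy = [y^6/6] from 0 to 3
     = 3^6/6 = 121.5
Step 3: Double integral = 0.166667 * 121.5 = 20.25


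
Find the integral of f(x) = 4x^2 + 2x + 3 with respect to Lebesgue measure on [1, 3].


The Lebesgue integral of a Riemann-integrable function agrees with the Riemann integral.
Antiderivative F(x) = (4/3)x^3 + (2/2)x^2 + 3x
F(3) = (4/3)*3^3 + (2/2)*3^2 + 3*3
     = (4/3)*27 + (2/2)*9 + 3*3
     = 36 + 9 + 9
     = 54
F(1) = 5.333333
Integral = F(3) - F(1) = 54 - 5.333333 = 48.666667


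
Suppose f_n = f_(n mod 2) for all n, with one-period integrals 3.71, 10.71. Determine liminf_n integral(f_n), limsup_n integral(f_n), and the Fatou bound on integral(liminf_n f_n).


The sequence (integral(f_n)) is periodic with period 2, repeating the values 3.71, 10.71 indefinitely.
Step 1: For a periodic sequence, every tail (a_m, a_(m+1), ...) contains all 2 period values infinitely often.
Step 2: Hence inf of every tail = min of the period values = min(3.71, 10.71) = 3.71.
        liminf_n integral(f_n) = sup over m of (inf of tail from m) = 3.71.
Step 3: Similarly sup of every tail = max of the period values = 10.71.
        limsup_n integral(f_n) = 10.71.
Step 4: Fatou's lemma: integral(liminf_n f_n) <= liminf_n integral(f_n) = 3.71.
        So the integral of the pointwise liminf is at most 3.71.


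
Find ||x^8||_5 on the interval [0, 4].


Step 1: ||f||_5 = (integral_0^4 |x^8|^5 dx)^(1/5)
     = (integral_0^4 x^40 dx)^(1/5)
Step 2: integral_0^4 x^40 dx = [x^41/(41)] from 0 to 4 = 4^41/41
     = 4835703278458516698824704/41 = 1.179440e+23
Step 3: ||f||_5 = (1.179440e+23)^(1/5) = 41146.713964


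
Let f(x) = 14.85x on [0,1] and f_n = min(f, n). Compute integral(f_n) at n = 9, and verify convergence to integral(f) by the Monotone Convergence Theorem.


f(x) = 14.85x on [0,1]; f_n(x) = min(14.85x, n). At n = 9:
Step 1: f(x) reaches 9 at x = 9/14.85 = 0.606061
Step 2: integral(f_9) = integral(14.85x, 0, 0.606061) + integral(9, 0.606061, 1)
       = 14.85*0.606061^2/2 + 9*(1 - 0.606061)
       = 2.727273 + 3.545455
       = 6.272727
Step 3: As n -> infinity, f_n increases to f, so by MCT integral(f_n) -> integral(f) = 14.85/2 = 7.425.
Convergence: integral(f_9) = 6.272727 -> 7.425 as n -> infinity


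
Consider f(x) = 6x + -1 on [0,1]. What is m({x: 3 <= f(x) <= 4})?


f^(-1)([3, 4]) = {x : 3 <= 6x + -1 <= 4}
Solving: (3 - -1)/6 <= x <= (4 - -1)/6
= [0.666667, 0.833333]
Intersecting with [0,1]: [0.666667, 0.833333]
Measure = 0.833333 - 0.666667 = 0.166667


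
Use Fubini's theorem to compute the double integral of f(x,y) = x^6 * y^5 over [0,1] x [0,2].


By Fubini's theorem, the double integral factors as a product of single integrals:
Step 1: integral_0^1 x^6 dx = [x^7/7] from 0 to 1
     = 1^7/7 = 0.142857
Step 2: integral_0^2 y^5 dy = [y^6/6] from 0 to 2
     = 2^6/6 = 10.666667
Step 3: Double integral = 0.142857 * 10.666667 = 1.52381


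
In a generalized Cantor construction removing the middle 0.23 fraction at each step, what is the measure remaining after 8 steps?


Step 1: At each step, fraction remaining = 1 - 0.23 = 0.77
Step 2: After 8 steps, measure = (0.77)^8
Result = 0.123574


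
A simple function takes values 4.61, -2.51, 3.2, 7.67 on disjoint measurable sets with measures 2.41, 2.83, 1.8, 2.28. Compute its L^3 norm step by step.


Step 1: Compute |f_i|^3 for each value:
  |4.61|^3 = 97.972181
  |-2.51|^3 = 15.813251
  |3.2|^3 = 32.768
  |7.67|^3 = 451.217663
Step 2: Multiply by measures and sum:
  97.972181 * 2.41 = 236.112956
  15.813251 * 2.83 = 44.7515
  32.768 * 1.8 = 58.9824
  451.217663 * 2.28 = 1028.776272
Sum = 236.112956 + 44.7515 + 58.9824 + 1028.776272 = 1368.623128
Step 3: Take the p-th root:
||f||_3 = (1368.623128)^(1/3) = 11.102683


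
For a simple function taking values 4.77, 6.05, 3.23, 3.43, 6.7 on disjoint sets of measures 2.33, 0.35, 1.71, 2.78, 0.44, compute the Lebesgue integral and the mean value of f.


Step 1: Integral = sum(value_i * measure_i)
= 4.77*2.33 + 6.05*0.35 + 3.23*1.71 + 3.43*2.78 + 6.7*0.44
= 11.1141 + 2.1175 + 5.5233 + 9.5354 + 2.948
= 31.2383
Step 2: Total measure of domain = 2.33 + 0.35 + 1.71 + 2.78 + 0.44 = 7.61
Step 3: Average value = 31.2383 / 7.61 = 4.104901


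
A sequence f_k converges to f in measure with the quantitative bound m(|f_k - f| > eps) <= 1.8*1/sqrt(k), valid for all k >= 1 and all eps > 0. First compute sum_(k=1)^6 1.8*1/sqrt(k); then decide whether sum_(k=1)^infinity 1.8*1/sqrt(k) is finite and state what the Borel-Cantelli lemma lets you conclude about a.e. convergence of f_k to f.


Step 1: List the terms 1.8*1/sqrt(k) for k = 1 to 6:
  k=1: 1.8
  k=2: 1.272792
  k=3: 1.03923
  k=4: 0.9
  k=5: 0.804984
  k=6: 0.734847
Step 2: Partial sum = 1.8 + 1.272792 + 1.03923 + 0.9 + 0.804984 + 0.734847
     = 6.551854
Step 3: The full series sum_(k>=1) 1.8*1/sqrt(k) diverges (p-series with p = 1/2 <= 1; a nonzero constant multiple of a divergent series diverges).
Step 4: The (first) Borel-Cantelli lemma requires a summable sequence of measures, so it does not apply here;
        from this bound alone no conclusion about a.e. convergence can be drawn (convergence in measure still
        gives an a.e.-convergent subsequence, but not a.e. convergence of the whole sequence).
Conclusion: series diverges; Borel-Cantelli is inconclusive about a.e. convergence of f_k.


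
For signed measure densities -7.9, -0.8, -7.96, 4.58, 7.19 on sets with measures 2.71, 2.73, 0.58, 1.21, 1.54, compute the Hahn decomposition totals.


Step 1: Compute signed measure on each set:
  Set 1: -7.9 * 2.71 = -21.409
  Set 2: -0.8 * 2.73 = -2.184
  Set 3: -7.96 * 0.58 = -4.6168
  Set 4: 4.58 * 1.21 = 5.5418
  Set 5: 7.19 * 1.54 = 11.0726
Step 2: Total signed measure = (-21.409) + (-2.184) + (-4.6168) + (5.5418) + (11.0726)
     = -11.5954
Step 3: Positive part mu+(X) = sum of positive contributions = 16.6144
Step 4: Negative part mu-(X) = |sum of negative contributions| = 28.2098


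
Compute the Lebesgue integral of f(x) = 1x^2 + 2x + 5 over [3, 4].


The Lebesgue integral of a Riemann-integrable function agrees with the Riemann integral.
Antiderivative F(x) = (1/3)x^3 + (2/2)x^2 + 5x
F(4) = (1/3)*4^3 + (2/2)*4^2 + 5*4
     = (1/3)*64 + (2/2)*16 + 5*4
     = 21.333333 + 16 + 20
     = 57.333333
F(3) = 33
Integral = F(4) - F(3) = 57.333333 - 33 = 24.333333


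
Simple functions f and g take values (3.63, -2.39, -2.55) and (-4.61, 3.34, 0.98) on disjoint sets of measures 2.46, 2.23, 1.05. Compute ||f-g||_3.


Step 1: Compute differences f_i - g_i:
  3.63 - -4.61 = 8.24
  -2.39 - 3.34 = -5.73
  -2.55 - 0.98 = -3.53
Step 2: Compute |diff|^3 * measure for each set:
  |8.24|^3 * 2.46 = 559.476224 * 2.46 = 1376.311511
  |-5.73|^3 * 2.23 = 188.132517 * 2.23 = 419.535513
  |-3.53|^3 * 1.05 = 43.986977 * 1.05 = 46.186326
Step 3: Sum = 1842.03335
Step 4: ||f-g||_3 = (1842.03335)^(1/3) = 12.258364
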